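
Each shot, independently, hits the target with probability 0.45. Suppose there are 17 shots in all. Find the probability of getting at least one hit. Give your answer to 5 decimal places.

0.99996

P(at least one) = 1 − P(none) = 1 − (1 − 0.45)^17
= 1 − 0.0000386 = 0.9999614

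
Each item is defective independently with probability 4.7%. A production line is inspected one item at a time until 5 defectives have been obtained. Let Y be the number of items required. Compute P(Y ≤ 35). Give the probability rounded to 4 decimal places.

Finishing within 35 items ⇔ at least 5 successes in the first 35. With X ~ Binomial(35, 0.047), P(Y ≤ 35) = 1 − P(X ≤ 4).
  k=0: C(35,0)·0.047^0·0.953^35 = 0.185461
  k=1: C(35,1)·0.047^1·0.953^34 = 0.320129
  k=2: C(35,2)·0.047^2·0.953^33 = 0.268397
  k=3: C(35,3)·0.047^3·0.953^32 = 0.145605
  k=4: C(35,4)·0.047^4·0.953^31 = 0.057447
1 − 0.977039 = 0.022961

0.0230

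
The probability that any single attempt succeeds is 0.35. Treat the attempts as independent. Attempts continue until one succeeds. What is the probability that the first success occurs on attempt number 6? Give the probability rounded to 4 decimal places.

Geometric (trials to first success), p = 0.35.
P(Y = 6) = (1−p)^5 · p = 0.11603 · 0.35 = 0.040610

0.0406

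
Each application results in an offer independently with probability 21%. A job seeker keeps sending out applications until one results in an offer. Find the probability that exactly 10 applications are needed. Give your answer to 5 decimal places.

Geometric (trials to first success), p = 0.21.
P(Y = 10) = (1−p)^9 · p = 0.11985 · 0.21 = 0.0251688

0.02517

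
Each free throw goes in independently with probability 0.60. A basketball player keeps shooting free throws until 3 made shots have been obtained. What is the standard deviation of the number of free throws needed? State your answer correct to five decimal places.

Y = total free throws until the third success; negative binomial with r=3, p=0.60.
SD(Y) = √[r(1−p)/p²] = √(3.3333333) = 1.8257419

1.82574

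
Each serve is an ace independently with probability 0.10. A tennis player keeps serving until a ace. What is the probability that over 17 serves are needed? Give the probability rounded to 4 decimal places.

0.1668

Y = number of serves to the first success; geometric, p = 0.10.
P(Y > 17) = P(first 17 all fail) = (1−p)^17 = 0.166772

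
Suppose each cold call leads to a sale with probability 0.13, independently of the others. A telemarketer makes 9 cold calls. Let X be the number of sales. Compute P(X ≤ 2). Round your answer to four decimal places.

0.8991

X ~ Binomial(9, 0.13); P(X ≤ 2) = Σ C(9,k) p^k (1−p)^(9−k) over k:
  k=0: C(9,0)·0.13^0·0.87^9 = 0.285544
  k=1: C(9,1)·0.13^1·0.87^8 = 0.384008
  k=2: C(9,2)·0.13^2·0.87^7 = 0.229522
Total = 0.899074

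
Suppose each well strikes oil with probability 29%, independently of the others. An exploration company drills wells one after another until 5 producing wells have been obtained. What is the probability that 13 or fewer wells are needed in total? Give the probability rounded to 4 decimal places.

Finishing within 13 wells ⇔ at least 5 successes in the first 13. With X ~ Binomial(13, 0.29), P(Y ≤ 13) = 1 − P(X ≤ 4).
  k=0: C(13,0)·0.29^0·0.71^13 = 0.011651
  k=1: C(13,1)·0.29^1·0.71^12 = 0.061865
  k=2: C(13,2)·0.29^2·0.71^11 = 0.151612
  k=3: C(13,3)·0.29^3·0.71^10 = 0.227062
  k=4: C(13,4)·0.29^4·0.71^9 = 0.231859
1 − 0.684047 = 0.315953

0.3160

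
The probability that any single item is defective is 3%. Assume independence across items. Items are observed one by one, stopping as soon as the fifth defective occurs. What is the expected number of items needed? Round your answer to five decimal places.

Y = total items until the fifth success; negative binomial with r=5, p=0.03.
E[Y] = r / p = 5 / 0.03 = 166.6666667

166.66667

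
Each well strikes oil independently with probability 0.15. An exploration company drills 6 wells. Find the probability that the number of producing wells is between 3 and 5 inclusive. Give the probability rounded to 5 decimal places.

0.04733

X ~ Binomial(6, 0.15); P(3 ≤ X ≤ 5) = Σ C(6,k) p^k (1−p)^(6−k) over k:
  k=3: C(6,3)·0.15^3·0.85^3 = 0.0414534
  k=4: C(6,4)·0.15^4·0.85^2 = 0.0054865
  k=5: C(6,5)·0.15^5·0.85^1 = 0.0003873
Total = 0.0473272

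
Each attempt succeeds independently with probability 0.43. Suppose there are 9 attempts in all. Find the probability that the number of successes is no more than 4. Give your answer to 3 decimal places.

X ~ Binomial(9, 0.43); P(X ≤ 4) = Σ C(9,k) p^k (1−p)^(9−k) over k:
  k=0: C(9,0)·0.43^0·0.57^9 = 0.00635
  k=1: C(9,1)·0.43^1·0.57^8 = 0.04312
  k=2: C(9,2)·0.43^2·0.57^7 = 0.13013
  k=3: C(9,3)·0.43^3·0.57^6 = 0.22905
  k=4: C(9,4)·0.43^4·0.57^5 = 0.25919
Total = 0.66784

0.668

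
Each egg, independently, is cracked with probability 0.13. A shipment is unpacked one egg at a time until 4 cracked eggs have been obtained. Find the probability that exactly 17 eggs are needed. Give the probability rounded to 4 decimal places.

Y = trial on which the fourth success occurs; negative binomial, r=4, p=0.13.
P(Y=17) = C(16,3) · p^4 · (1−p)^13
= 560 · 0.00028561 · 0.16359 = 0.026164

0.0262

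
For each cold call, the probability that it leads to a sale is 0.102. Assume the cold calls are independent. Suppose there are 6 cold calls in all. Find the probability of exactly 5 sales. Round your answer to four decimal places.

0.0001

X ~ Binomial(n=6, p=0.102).
P(X=5) = C(6,5) · p^5 · (1−p)^1
= 6 · 1.1041e-05 · 0.898 = 0.000059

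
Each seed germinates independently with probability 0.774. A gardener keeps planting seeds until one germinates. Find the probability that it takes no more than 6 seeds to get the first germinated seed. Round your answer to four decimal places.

Y = number of seeds to the first success; geometric, p = 0.774.
P(Y ≤ 6) = 1 − (1−p)^6 = 1 − 0.000133 = 0.999867

0.9999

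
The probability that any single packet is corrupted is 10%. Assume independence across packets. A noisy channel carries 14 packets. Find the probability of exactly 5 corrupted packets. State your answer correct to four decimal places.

0.0078

X ~ Binomial(n=14, p=0.10).
P(X=5) = C(14,5) · p^5 · (1−p)^9
= 2002 · 1e-05 · 0.38742 = 0.007756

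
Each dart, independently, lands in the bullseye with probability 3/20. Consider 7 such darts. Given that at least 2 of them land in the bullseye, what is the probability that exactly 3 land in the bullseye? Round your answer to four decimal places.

0.2176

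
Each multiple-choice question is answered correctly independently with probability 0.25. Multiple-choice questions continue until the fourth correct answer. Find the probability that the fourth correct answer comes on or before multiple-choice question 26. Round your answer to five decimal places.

0.91981

Finishing within 26 multiple-choice questions ⇔ at least 4 successes in the first 26. With X ~ Binomial(26, 0.25), P(Y ≤ 26) = 1 − P(X ≤ 3).
  k=0: C(26,0)·0.25^0·0.75^26 = 0.0005644
  k=1: C(26,1)·0.25^1·0.75^25 = 0.0048915
  k=2: C(26,2)·0.25^2·0.75^24 = 0.0203814
  k=3: C(26,3)·0.25^3·0.75^23 = 0.0543504
1 − 0.0801877 = 0.9198123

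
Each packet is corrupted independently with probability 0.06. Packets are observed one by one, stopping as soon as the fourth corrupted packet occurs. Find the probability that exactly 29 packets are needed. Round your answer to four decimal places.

0.0090

Y = trial on which the fourth success occurs; negative binomial, r=4, p=0.06.
P(Y=29) = C(28,3) · p^4 · (1−p)^25
= 3276 · 1.296e-05 · 0.21291 = 0.009040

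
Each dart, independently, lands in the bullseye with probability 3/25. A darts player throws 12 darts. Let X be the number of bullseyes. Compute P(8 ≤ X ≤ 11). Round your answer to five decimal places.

0.00001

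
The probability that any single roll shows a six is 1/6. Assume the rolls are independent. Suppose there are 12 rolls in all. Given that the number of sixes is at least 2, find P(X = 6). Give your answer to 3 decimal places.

X ~ Binomial(12, 0.166667). Want P(X=6 | X≥2) = P(X=6) / P(X≥2).
P(X=6) = C(12,6)·0.166667^6·0.833333^6 = 0.00663
P(X≥2) = 1 − 0.11216 − 0.26918 = 0.61867
Ratio = 0.00663 / 0.61867 = 0.01072

0.011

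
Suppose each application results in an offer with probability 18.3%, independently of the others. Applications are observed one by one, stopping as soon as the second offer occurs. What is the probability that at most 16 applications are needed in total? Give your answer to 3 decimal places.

0.819

Finishing within 16 applications ⇔ at least 2 successes in the first 16. With X ~ Binomial(16, 0.183), P(Y ≤ 16) = 1 − P(X ≤ 1).
  k=0: C(16,0)·0.183^0·0.817^16 = 0.03941
  k=1: C(16,1)·0.183^1·0.817^15 = 0.14122
1 − 0.18063 = 0.81937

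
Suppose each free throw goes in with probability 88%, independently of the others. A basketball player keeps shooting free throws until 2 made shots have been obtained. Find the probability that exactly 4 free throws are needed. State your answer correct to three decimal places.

Y = trial on which the second success occurs; negative binomial, r=2, p=0.88.
P(Y=4) = C(3,1) · p^2 · (1−p)^2
= 3 · 0.7744 · 0.0144 = 0.03345

0.033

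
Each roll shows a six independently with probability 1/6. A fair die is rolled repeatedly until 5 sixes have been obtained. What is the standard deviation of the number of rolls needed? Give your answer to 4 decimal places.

12.2474

Y = total rolls until the fifth success; negative binomial with r=5, p=0.166667.
SD(Y) = √[r(1−p)/p²] = √(150.000000) = 12.247449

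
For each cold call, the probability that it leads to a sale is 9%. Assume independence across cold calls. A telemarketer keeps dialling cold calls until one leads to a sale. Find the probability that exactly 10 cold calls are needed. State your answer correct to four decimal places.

0.0385

Geometric (trials to first success), p = 0.09.
P(Y = 10) = (1−p)^9 · p = 0.42793 · 0.09 = 0.038514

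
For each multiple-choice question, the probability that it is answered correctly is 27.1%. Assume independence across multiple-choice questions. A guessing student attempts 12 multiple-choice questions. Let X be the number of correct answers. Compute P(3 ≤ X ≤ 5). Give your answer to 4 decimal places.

0.5942

X ~ Binomial(12, 0.271); P(3 ≤ X ≤ 5) = Σ C(12,k) p^k (1−p)^(12−k) over k:
  k=3: C(12,3)·0.271^3·0.729^9 = 0.254612
  k=4: C(12,4)·0.271^4·0.729^8 = 0.212962
  k=5: C(12,5)·0.271^5·0.729^7 = 0.126667
Total = 0.594241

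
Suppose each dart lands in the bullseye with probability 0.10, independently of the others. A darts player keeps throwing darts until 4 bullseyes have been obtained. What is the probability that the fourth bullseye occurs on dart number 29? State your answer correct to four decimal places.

Y = trial on which the fourth success occurs; negative binomial, r=4, p=0.10.
P(Y=29) = C(28,3) · p^4 · (1−p)^25
= 3276 · 0.0001 · 0.07179 = 0.023518

0.0235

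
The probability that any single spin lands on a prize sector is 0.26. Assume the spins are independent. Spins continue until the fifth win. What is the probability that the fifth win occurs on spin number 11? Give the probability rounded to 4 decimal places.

0.0410

Y = trial on which the fifth success occurs; negative binomial, r=5, p=0.26.
P(Y=11) = C(10,4) · p^5 · (1−p)^6
= 210 · 0.0011881 · 0.16421 = 0.040971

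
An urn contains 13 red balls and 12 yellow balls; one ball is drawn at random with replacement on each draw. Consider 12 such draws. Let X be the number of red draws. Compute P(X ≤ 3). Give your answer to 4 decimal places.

0.0555

X ~ Binomial(12, 0.52); P(X ≤ 3) = Σ C(12,k) p^k (1−p)^(12−k) over k:
  k=0: C(12,0)·0.52^0·0.48^12 = 0.000150
  k=1: C(12,1)·0.52^1·0.48^11 = 0.001945
  k=2: C(12,2)·0.52^2·0.48^10 = 0.011587
  k=3: C(12,3)·0.52^3·0.48^9 = 0.041841
Total = 0.055522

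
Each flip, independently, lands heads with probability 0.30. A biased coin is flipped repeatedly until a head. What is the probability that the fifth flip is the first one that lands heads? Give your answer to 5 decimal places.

Geometric (trials to first success), p = 0.30.
P(Y = 5) = (1−p)^4 · p = 0.2401 · 0.30 = 0.0720300

0.07203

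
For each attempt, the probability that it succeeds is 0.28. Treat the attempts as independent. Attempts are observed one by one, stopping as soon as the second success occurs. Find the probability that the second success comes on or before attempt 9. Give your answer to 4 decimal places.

Finishing within 9 attempts ⇔ at least 2 successes in the first 9. With X ~ Binomial(9, 0.28), P(Y ≤ 9) = 1 − P(X ≤ 1).
  k=0: C(9,0)·0.28^0·0.72^9 = 0.051999
  k=1: C(9,1)·0.28^1·0.72^8 = 0.181995
1 − 0.233994 = 0.766006

0.7660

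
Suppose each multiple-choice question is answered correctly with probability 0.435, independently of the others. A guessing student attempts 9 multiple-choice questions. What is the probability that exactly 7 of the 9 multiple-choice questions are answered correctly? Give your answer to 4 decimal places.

X ~ Binomial(n=9, p=0.435).
P(X=7) = C(9,7) · p^7 · (1−p)^2
= 36 · 0.0029473 · 0.31922 = 0.033871

0.0339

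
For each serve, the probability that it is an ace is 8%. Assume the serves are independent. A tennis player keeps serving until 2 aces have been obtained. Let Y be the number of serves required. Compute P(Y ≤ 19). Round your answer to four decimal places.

Finishing within 19 serves ⇔ at least 2 successes in the first 19. With X ~ Binomial(19, 0.08), P(Y ≤ 19) = 1 − P(X ≤ 1).
  k=0: C(19,0)·0.08^0·0.92^19 = 0.205101
  k=1: C(19,1)·0.08^1·0.92^18 = 0.338863
1 − 0.543965 = 0.456035

0.4560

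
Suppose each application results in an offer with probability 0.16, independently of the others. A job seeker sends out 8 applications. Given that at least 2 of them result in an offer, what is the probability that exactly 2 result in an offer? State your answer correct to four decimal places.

X ~ Binomial(8, 0.16). Want P(X=2 | X≥2) = P(X=2) / P(X≥2).
P(X=2) = C(8,2)·0.16^2·0.84^6 = 0.251810
P(X≥2) = 1 − 0.247876 − 0.377716 = 0.374408
Ratio = 0.251810 / 0.374408 = 0.672555

0.6726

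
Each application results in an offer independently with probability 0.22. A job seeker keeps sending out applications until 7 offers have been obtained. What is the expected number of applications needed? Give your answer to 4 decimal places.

31.8182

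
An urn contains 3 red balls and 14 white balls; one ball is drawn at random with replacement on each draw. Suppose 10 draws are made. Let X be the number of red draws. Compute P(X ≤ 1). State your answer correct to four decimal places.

X ~ Binomial(10, 0.176471); P(X ≤ 1) = Σ C(10,k) p^k (1−p)^(10−k) over k:
  k=0: C(10,0)·0.176471^0·0.823529^10 = 0.143480
  k=1: C(10,1)·0.176471^1·0.823529^9 = 0.307457
Total = 0.450937

0.4509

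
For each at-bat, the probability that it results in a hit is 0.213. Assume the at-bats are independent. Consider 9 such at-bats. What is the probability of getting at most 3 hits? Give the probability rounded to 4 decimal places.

0.8962

X ~ Binomial(9, 0.213); P(X ≤ 3) = Σ C(9,k) p^k (1−p)^(9−k) over k:
  k=0: C(9,0)·0.213^0·0.787^9 = 0.115817
  k=1: C(9,1)·0.213^1·0.787^8 = 0.282111
  k=2: C(9,2)·0.213^2·0.787^7 = 0.305411
  k=3: C(9,3)·0.213^3·0.787^6 = 0.192871
Total = 0.896210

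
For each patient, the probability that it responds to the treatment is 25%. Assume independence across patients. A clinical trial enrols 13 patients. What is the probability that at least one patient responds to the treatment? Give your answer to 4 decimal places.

P(at least one) = 1 − P(none) = 1 − (1 − 0.25)^13
= 1 − 0.023757 = 0.976243

0.9762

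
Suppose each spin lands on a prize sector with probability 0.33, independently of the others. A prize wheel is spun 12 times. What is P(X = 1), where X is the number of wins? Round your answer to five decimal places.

0.04836

X ~ Binomial(n=12, p=0.33).
P(X=1) = C(12,1) · p^1 · (1−p)^11
= 12 · 0.33 · 0.012213 = 0.0483635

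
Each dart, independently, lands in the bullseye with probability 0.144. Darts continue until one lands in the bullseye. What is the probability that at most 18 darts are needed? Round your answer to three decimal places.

0.939

Y = number of darts to the first success; geometric, p = 0.144.
P(Y ≤ 18) = 1 − (1−p)^18 = 1 − 0.06089 = 0.93911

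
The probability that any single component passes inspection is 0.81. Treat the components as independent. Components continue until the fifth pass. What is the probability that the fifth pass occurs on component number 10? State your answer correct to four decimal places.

Y = trial on which the fifth success occurs; negative binomial, r=5, p=0.81.
P(Y=10) = C(9,4) · p^5 · (1−p)^5
= 126 · 0.34868 · 0.00024761 = 0.010878

0.0109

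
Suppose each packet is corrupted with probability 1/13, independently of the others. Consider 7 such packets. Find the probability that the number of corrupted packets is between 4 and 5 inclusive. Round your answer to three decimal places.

0.001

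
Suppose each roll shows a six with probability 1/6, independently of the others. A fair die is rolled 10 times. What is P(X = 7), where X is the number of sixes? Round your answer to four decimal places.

0.0002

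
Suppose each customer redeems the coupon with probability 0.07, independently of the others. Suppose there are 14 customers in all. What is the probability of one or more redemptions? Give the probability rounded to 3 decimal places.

P(at least one) = 1 − P(none) = 1 − (1 − 0.07)^14
= 1 − 0.36204 = 0.63796

0.638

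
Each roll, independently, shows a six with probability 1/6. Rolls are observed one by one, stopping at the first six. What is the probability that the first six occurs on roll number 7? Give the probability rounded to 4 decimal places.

0.0558

Geometric (trials to first success), p = 0.166667.
P(Y = 7) = (1−p)^6 · p = 0.3349 · 0.166667 = 0.055816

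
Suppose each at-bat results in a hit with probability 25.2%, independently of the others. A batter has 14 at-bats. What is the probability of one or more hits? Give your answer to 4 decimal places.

P(at least one) = 1 − P(none) = 1 − (1 − 0.252)^14
= 1 − 0.017164 = 0.982836

0.9828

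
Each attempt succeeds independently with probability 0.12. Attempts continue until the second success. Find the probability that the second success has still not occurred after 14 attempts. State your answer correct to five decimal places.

0.48586

Needing more than 14 attempts ⇔ fewer than 2 successes in the first 14. With X ~ Binomial(14, 0.12), P(Y > 14) = P(X ≤ 1).
  k=0: C(14,0)·0.12^0·0.88^14 = 0.1670157
  k=1: C(14,1)·0.12^1·0.88^13 = 0.3188482
P(X ≤ 1) = 0.4858640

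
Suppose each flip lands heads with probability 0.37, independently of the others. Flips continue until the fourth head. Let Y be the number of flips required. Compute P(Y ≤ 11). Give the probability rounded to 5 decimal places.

Finishing within 11 flips ⇔ at least 4 successes in the first 11. With X ~ Binomial(11, 0.37), P(Y ≤ 11) = 1 − P(X ≤ 3).
  k=0: C(11,0)·0.37^0·0.63^11 = 0.0062051
  k=1: C(11,1)·0.37^1·0.63^10 = 0.0400867
  k=2: C(11,2)·0.37^2·0.63^9 = 0.1177148
  k=3: C(11,3)·0.37^3·0.63^8 = 0.2074023
1 − 0.3714088 = 0.6285912

0.62859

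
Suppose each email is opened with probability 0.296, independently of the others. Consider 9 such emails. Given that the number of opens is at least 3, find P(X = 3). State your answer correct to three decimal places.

0.504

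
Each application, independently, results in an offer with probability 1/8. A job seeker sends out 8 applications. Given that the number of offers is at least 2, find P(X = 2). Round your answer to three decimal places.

0.745

X ~ Binomial(8, 0.125). Want P(X=2 | X≥2) = P(X=2) / P(X≥2).
P(X=2) = C(8,2)·0.125^2·0.875^6 = 0.19635
P(X≥2) = 1 − 0.34361 − 0.39270 = 0.26370
Ratio = 0.19635 / 0.26370 = 0.74460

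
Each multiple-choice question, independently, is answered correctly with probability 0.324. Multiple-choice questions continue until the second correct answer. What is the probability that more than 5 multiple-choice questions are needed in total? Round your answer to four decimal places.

Needing more than 5 multiple-choice questions ⇔ fewer than 2 successes in the first 5. With X ~ Binomial(5, 0.324), P(Y > 5) = P(X ≤ 1).
  k=0: C(5,0)·0.324^0·0.676^5 = 0.141167
  k=1: C(5,1)·0.324^1·0.676^4 = 0.338300
P(X ≤ 1) = 0.479467

0.4795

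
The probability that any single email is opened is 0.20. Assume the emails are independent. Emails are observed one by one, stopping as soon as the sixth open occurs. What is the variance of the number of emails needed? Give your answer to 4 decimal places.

Y = total emails until the sixth success; negative binomial with r=6, p=0.20.
Var(Y) = r(1−p)/p² = 6·0.80 / 0.20² = 120.000000

120.0000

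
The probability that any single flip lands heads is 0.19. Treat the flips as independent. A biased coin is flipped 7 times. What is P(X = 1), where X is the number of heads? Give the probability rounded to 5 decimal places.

0.37563

X ~ Binomial(n=7, p=0.19).
P(X=1) = C(7,1) · p^1 · (1−p)^6
= 7 · 0.19 · 0.28243 = 0.3756313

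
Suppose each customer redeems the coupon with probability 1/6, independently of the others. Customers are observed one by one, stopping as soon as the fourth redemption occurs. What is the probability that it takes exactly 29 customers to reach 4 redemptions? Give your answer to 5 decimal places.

Y = trial on which the fourth success occurs; negative binomial, r=4, p=0.166667.
P(Y=29) = C(28,3) · p^4 · (1−p)^25
= 3276 · 0.0007716 · 0.010483 = 0.0264977

0.02650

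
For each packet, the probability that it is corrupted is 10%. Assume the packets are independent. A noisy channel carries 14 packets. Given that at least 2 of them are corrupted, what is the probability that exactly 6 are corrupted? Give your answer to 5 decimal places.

0.00311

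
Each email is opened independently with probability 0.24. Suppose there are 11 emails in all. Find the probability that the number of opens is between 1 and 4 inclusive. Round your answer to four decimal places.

X ~ Binomial(11, 0.24); P(1 ≤ X ≤ 4) = Σ C(11,k) p^k (1−p)^(11−k) over k:
  k=1: C(11,1)·0.24^1·0.76^10 = 0.169723
  k=2: C(11,2)·0.24^2·0.76^9 = 0.267983
  k=3: C(11,3)·0.24^3·0.76^8 = 0.253879
  k=4: C(11,4)·0.24^4·0.76^7 = 0.160344
Total = 0.851929

0.8519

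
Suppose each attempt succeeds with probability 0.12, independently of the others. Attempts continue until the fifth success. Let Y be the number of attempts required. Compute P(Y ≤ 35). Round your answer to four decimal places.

0.4125

Finishing within 35 attempts ⇔ at least 5 successes in the first 35. With X ~ Binomial(35, 0.12), P(Y ≤ 35) = 1 − P(X ≤ 4).
  k=0: C(35,0)·0.12^0·0.88^35 = 0.011400
  k=1: C(35,1)·0.12^1·0.88^34 = 0.054408
  k=2: C(35,2)·0.12^2·0.88^33 = 0.126127
  k=3: C(35,3)·0.12^3·0.88^32 = 0.189190
  k=4: C(35,4)·0.12^4·0.88^31 = 0.206389
1 − 0.587514 = 0.412486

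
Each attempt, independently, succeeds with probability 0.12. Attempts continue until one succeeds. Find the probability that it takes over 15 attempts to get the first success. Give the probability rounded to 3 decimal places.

0.147

Y = number of attempts to the first success; geometric, p = 0.12.
P(Y > 15) = P(first 15 all fail) = (1−p)^15 = 0.14697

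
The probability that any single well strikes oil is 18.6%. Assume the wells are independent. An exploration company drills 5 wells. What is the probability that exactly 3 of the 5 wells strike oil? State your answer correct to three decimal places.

X ~ Binomial(n=5, p=0.186).
P(X=3) = C(5,3) · p^3 · (1−p)^2
= 10 · 0.0064349 · 0.6626 = 0.04264

0.043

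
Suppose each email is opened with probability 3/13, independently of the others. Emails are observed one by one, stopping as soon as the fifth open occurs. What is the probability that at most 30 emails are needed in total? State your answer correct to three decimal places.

Finishing within 30 emails ⇔ at least 5 successes in the first 30. With X ~ Binomial(30, 0.230769), P(Y ≤ 30) = 1 − P(X ≤ 4).
  k=0: C(30,0)·0.230769^0·0.769231^30 = 0.00038
  k=1: C(30,1)·0.230769^1·0.769231^29 = 0.00344
  k=2: C(30,2)·0.230769^2·0.769231^28 = 0.01494
  k=3: C(30,3)·0.230769^3·0.769231^27 = 0.04184
  k=4: C(30,4)·0.230769^4·0.769231^26 = 0.08473
1 − 0.14532 = 0.85468

0.855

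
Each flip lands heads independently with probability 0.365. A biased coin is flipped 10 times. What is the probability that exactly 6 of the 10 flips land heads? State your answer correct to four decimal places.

0.0807

X ~ Binomial(n=10, p=0.365).
P(X=6) = C(10,6) · p^6 · (1−p)^4
= 210 · 0.0023646 · 0.16259 = 0.080737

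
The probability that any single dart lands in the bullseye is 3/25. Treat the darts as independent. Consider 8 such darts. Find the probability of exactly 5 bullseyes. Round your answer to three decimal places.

X ~ Binomial(n=8, p=0.12).
P(X=5) = C(8,5) · p^5 · (1−p)^3
= 56 · 2.4883e-05 · 0.68147 = 0.00095

0.001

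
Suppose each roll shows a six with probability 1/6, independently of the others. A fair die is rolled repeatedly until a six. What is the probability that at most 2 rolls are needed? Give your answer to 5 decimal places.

0.30556

Y = number of rolls to the first success; geometric, p = 0.166667.
P(Y ≤ 2) = 1 − (1−p)^2 = 1 − 0.6944444 = 0.3055556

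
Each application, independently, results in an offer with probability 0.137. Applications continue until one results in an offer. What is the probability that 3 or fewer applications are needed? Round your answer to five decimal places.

0.35726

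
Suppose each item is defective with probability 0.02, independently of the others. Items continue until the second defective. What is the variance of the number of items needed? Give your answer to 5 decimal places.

Y = total items until the second success; negative binomial with r=2, p=0.02.
Var(Y) = r(1−p)/p² = 2·0.98 / 0.02² = 4900.0000000

4900.00000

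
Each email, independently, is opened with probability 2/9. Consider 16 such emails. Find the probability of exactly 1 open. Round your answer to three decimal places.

0.082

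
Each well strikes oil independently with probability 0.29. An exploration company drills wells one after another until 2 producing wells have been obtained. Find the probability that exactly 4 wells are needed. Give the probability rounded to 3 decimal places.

Y = trial on which the second success occurs; negative binomial, r=2, p=0.29.
P(Y=4) = C(3,1) · p^2 · (1−p)^2
= 3 · 0.0841 · 0.5041 = 0.12718

0.127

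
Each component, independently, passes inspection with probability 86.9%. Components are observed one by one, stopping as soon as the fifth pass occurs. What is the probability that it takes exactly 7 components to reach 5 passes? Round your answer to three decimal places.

0.128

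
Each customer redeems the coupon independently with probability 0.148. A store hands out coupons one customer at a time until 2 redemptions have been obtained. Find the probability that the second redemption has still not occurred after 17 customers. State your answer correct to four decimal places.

Needing more than 17 customers ⇔ fewer than 2 successes in the first 17. With X ~ Binomial(17, 0.148), P(Y > 17) = P(X ≤ 1).
  k=0: C(17,0)·0.148^0·0.852^17 = 0.065686
  k=1: C(17,1)·0.148^1·0.852^16 = 0.193974
P(X ≤ 1) = 0.259660

0.2597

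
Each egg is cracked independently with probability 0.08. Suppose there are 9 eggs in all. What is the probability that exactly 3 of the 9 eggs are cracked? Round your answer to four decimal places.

X ~ Binomial(n=9, p=0.08).
P(X=3) = C(9,3) · p^3 · (1−p)^6
= 84 · 0.000512 · 0.60636 = 0.026078

0.0261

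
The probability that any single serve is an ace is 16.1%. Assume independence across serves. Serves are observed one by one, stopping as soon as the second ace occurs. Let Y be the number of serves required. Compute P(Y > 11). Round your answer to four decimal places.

0.4511

Needing more than 11 serves ⇔ fewer than 2 successes in the first 11. With X ~ Binomial(11, 0.161), P(Y > 11) = P(X ≤ 1).
  k=0: C(11,0)·0.161^0·0.839^11 = 0.145005
  k=1: C(11,1)·0.161^1·0.839^10 = 0.306082
P(X ≤ 1) = 0.451087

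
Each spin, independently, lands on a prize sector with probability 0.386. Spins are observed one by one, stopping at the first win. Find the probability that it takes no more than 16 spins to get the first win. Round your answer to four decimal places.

0.9996

Y = number of spins to the first success; geometric, p = 0.386.
P(Y ≤ 16) = 1 − (1−p)^16 = 1 − 0.000408 = 0.999592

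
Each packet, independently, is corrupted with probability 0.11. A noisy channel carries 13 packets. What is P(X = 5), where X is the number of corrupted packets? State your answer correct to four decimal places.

0.0082

X ~ Binomial(n=13, p=0.11).
P(X=5) = C(13,5) · p^5 · (1−p)^8
= 1287 · 1.6105e-05 · 0.39366 = 0.008159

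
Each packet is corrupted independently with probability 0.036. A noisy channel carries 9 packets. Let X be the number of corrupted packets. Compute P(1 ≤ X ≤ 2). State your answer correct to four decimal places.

0.2777

X ~ Binomial(9, 0.036); P(1 ≤ X ≤ 2) = Σ C(9,k) p^k (1−p)^(9−k) over k:
  k=1: C(9,1)·0.036^1·0.964^8 = 0.241636
  k=2: C(9,2)·0.036^2·0.964^7 = 0.036095
Total = 0.277731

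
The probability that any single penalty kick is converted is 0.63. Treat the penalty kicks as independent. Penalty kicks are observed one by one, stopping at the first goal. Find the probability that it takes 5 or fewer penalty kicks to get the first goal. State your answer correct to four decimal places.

Y = number of penalty kicks to the first success; geometric, p = 0.63.
P(Y ≤ 5) = 1 − (1−p)^5 = 1 − 0.006934 = 0.993066

0.9931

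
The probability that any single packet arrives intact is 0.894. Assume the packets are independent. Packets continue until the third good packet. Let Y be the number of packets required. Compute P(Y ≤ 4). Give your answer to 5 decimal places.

0.94173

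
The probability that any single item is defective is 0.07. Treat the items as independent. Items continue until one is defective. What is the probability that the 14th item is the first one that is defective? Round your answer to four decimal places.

Geometric (trials to first success), p = 0.07.
P(Y = 14) = (1−p)^13 · p = 0.38929 · 0.07 = 0.027251

0.0273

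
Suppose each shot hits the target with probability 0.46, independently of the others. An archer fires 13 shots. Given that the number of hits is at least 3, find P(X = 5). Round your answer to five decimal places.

X ~ Binomial(13, 0.46). Want P(X=5 | X≥3) = P(X=5) / P(X≥3).
P(X=5) = C(13,5)·0.46^5·0.54^8 = 0.1916540
P(X≥3) = 1 − 0.0003320 − 0.0036764 − 0.0187906 = 0.9772009
Ratio = 0.1916540 / 0.9772009 = 0.1961254

0.19613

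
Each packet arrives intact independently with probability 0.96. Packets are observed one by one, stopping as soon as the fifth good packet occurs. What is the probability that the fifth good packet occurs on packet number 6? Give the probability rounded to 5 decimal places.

Y = trial on which the fifth success occurs; negative binomial, r=5, p=0.96.
P(Y=6) = C(5,4) · p^5 · (1−p)^1
= 5 · 0.81537 · 0.04 = 0.1630745

0.16307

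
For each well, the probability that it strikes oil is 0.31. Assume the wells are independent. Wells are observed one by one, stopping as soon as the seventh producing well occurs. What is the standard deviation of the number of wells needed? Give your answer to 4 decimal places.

7.0894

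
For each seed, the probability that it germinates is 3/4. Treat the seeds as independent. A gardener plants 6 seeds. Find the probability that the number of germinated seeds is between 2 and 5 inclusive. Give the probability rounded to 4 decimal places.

X ~ Binomial(6, 0.75); P(2 ≤ X ≤ 5) = Σ C(6,k) p^k (1−p)^(6−k) over k:
  k=2: C(6,2)·0.75^2·0.25^4 = 0.032959
  k=3: C(6,3)·0.75^3·0.25^3 = 0.131836
  k=4: C(6,4)·0.75^4·0.25^2 = 0.296631
  k=5: C(6,5)·0.75^5·0.25^1 = 0.355957
Total = 0.817383

0.8174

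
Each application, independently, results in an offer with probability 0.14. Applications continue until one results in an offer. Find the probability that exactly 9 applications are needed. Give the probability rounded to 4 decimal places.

Geometric (trials to first success), p = 0.14.
P(Y = 9) = (1−p)^8 · p = 0.29922 · 0.14 = 0.041891

0.0419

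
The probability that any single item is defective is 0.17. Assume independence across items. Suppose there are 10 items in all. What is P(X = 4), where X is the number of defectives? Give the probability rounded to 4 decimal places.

X ~ Binomial(n=10, p=0.17).
P(X=4) = C(10,4) · p^4 · (1−p)^6
= 210 · 0.00083521 · 0.32694 = 0.057343

0.0573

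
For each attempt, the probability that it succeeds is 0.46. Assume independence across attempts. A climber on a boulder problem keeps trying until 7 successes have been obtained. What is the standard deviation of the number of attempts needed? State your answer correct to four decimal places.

4.2266

Y = total attempts until the seventh success; negative binomial with r=7, p=0.46.
SD(Y) = √[r(1−p)/p²] = √(17.863894) = 4.226570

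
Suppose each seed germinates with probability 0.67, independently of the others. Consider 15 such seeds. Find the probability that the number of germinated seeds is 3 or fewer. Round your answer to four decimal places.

X ~ Binomial(15, 0.67); P(X ≤ 3) = Σ C(15,k) p^k (1−p)^(15−k) over k:
  k=0: C(15,0)·0.67^0·0.33^15 = 0.000000
  k=1: C(15,1)·0.67^1·0.33^14 = 0.000002
  k=2: C(15,2)·0.67^2·0.33^13 = 0.000026
  k=3: C(15,3)·0.67^3·0.33^12 = 0.000228
Total = 0.000256

0.0003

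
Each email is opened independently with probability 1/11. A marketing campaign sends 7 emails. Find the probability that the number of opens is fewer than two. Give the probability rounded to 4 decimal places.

0.8724

X ~ Binomial(7, 0.090909); P(X ≤ 1) = Σ C(7,k) p^k (1−p)^(7−k) over k:
  k=0: C(7,0)·0.090909^0·0.909091^7 = 0.513158
  k=1: C(7,1)·0.090909^1·0.909091^6 = 0.359211
Total = 0.872369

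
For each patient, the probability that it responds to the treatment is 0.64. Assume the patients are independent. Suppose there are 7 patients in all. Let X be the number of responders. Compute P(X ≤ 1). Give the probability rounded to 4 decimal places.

0.0105

X ~ Binomial(7, 0.64); P(X ≤ 1) = Σ C(7,k) p^k (1−p)^(7−k) over k:
  k=0: C(7,0)·0.64^0·0.36^7 = 0.000784
  k=1: C(7,1)·0.64^1·0.36^6 = 0.009752
Total = 0.010536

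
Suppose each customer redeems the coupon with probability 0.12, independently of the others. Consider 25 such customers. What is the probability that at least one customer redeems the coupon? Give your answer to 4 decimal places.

P(at least one) = 1 − P(none) = 1 − (1 − 0.12)^25
= 1 − 0.040932 = 0.959068

0.9591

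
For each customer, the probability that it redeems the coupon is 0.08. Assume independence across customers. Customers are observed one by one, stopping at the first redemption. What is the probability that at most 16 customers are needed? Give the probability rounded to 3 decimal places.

0.737

Y = number of customers to the first success; geometric, p = 0.08.
P(Y ≤ 16) = 1 − (1−p)^16 = 1 − 0.26339 = 0.73661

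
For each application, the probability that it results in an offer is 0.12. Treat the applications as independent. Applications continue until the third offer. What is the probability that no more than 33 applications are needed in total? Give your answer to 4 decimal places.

Finishing within 33 applications ⇔ at least 3 successes in the first 33. With X ~ Binomial(33, 0.12), P(Y ≤ 33) = 1 − P(X ≤ 2).
  k=0: C(33,0)·0.12^0·0.88^33 = 0.014721
  k=1: C(33,1)·0.12^1·0.88^32 = 0.066243
  k=2: C(33,2)·0.12^2·0.88^31 = 0.144530
1 − 0.225494 = 0.774506

0.7745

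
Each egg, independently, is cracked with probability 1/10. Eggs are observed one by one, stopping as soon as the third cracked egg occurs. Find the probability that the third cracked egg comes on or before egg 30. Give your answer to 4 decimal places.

Finishing within 30 eggs ⇔ at least 3 successes in the first 30. With X ~ Binomial(30, 0.10), P(Y ≤ 30) = 1 − P(X ≤ 2).
  k=0: C(30,0)·0.10^0·0.90^30 = 0.042391
  k=1: C(30,1)·0.10^1·0.90^29 = 0.141304
  k=2: C(30,2)·0.10^2·0.90^28 = 0.227656
1 − 0.411351 = 0.588649

0.5886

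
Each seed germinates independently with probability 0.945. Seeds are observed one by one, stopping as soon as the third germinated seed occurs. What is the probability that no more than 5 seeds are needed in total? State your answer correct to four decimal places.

Finishing within 5 seeds ⇔ at least 3 successes in the first 5. With X ~ Binomial(5, 0.945), P(Y ≤ 5) = 1 − P(X ≤ 2).
  k=0: C(5,0)·0.945^0·0.055^5 = 0.000001
  k=1: C(5,1)·0.945^1·0.055^4 = 0.000043
  k=2: C(5,2)·0.945^2·0.055^3 = 0.001486
1 − 0.001530 = 0.998470

0.9985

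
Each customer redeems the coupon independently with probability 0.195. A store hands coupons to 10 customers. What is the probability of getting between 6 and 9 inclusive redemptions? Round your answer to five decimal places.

0.00558

X ~ Binomial(10, 0.195); P(6 ≤ X ≤ 9) = Σ C(10,k) p^k (1−p)^(10−k) over k:
  k=6: C(10,6)·0.195^6·0.805^4 = 0.0048485
  k=7: C(10,7)·0.195^7·0.805^3 = 0.0006711
  k=8: C(10,8)·0.195^8·0.805^2 = 0.0000610
  k=9: C(10,9)·0.195^9·0.805^1 = 0.0000033
Total = 0.0055839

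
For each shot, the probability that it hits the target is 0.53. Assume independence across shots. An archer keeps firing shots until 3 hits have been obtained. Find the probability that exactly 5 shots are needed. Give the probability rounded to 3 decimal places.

0.197

Y = trial on which the third success occurs; negative binomial, r=3, p=0.53.
P(Y=5) = C(4,2) · p^3 · (1−p)^2
= 6 · 0.14888 · 0.2209 = 0.19732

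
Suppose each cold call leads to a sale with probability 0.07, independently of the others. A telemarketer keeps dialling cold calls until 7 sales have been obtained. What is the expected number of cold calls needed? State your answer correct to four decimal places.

100.0000

Y = total cold calls until the seventh success; negative binomial with r=7, p=0.07.
E[Y] = r / p = 7 / 0.07 = 100.000000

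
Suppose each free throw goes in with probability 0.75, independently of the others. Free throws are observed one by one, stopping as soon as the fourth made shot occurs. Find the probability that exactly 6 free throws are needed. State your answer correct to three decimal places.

0.198

Y = trial on which the fourth success occurs; negative binomial, r=4, p=0.75.
P(Y=6) = C(5,3) · p^4 · (1−p)^2
= 10 · 0.31641 · 0.0625 = 0.19775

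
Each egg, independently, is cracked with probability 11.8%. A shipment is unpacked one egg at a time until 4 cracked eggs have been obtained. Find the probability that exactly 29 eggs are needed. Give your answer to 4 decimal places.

0.0275

Y = trial on which the fourth success occurs; negative binomial, r=4, p=0.118.
P(Y=29) = C(28,3) · p^4 · (1−p)^25
= 3276 · 0.00019388 · 0.043323 = 0.027516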